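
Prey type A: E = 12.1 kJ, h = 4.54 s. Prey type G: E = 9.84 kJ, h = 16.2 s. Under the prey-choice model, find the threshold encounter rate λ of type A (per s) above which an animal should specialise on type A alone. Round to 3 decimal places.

0.065 per s

Drop type G once their profitability E₂/h₂ falls below the rate achievable on type A alone: E₂/h₂ = λE₁/(1 + λh₁).
Solve for λ: λE₁h₂ = E₂(1 + λh₁) → λ(E₁h₂ − E₂h₁) = E₂ → λ = E₂/(E₁h₂ − E₂h₁).
λ = 9.84/(12.1×16.2 − 9.84×4.54) = 9.84/151.3 = 0.06502 per s.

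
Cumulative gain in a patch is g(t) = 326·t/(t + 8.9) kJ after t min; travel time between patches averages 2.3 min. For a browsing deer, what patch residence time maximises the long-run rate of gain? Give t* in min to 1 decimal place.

By the marginal value theorem, leave when the instantaneous gain rate g'(t) equals the habitat-wide average g(t)/(T + t).
g'(t) = 326·8.9/(t + 8.9)². Setting 326·8.9/(t+8.9)² = 326t/[(t+8.9)(2.3+t)] gives 8.9(2.3+t) = t(t+8.9), so t² = 8.9×2.3 = 20.47.
t* = √20.47 = 4.524 min.

4.5 min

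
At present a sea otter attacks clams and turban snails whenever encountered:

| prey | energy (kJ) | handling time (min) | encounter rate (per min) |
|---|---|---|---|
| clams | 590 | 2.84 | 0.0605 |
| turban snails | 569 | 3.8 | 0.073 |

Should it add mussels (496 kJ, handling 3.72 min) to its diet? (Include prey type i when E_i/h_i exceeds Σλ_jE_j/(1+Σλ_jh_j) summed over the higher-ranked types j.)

Yes

On clams and turban snails alone, R = ΣλE/(1+Σλh) = 77.23/1.449 = 53.29 kJ/min.
Profitability of mussels: 496/3.72 = 133.3 kJ/min.
133.3 > 53.29, so adding mussels raises the average — include it.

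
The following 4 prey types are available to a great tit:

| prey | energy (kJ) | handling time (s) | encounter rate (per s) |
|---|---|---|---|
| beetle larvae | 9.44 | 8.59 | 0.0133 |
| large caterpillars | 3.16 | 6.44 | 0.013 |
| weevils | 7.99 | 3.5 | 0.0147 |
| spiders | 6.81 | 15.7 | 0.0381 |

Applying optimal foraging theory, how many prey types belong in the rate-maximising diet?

Rank by E/h (kJ/s): weevils 2.28, beetle larvae 1.1, large caterpillars 0.491, spiders 0.434. Include each in turn until the next type's E/h falls below the running intake rate.
Rate on top 1: 0.1117. beetle larvae: 1.1 > 0.1117 → include.
Rate on top 2: 0.2085. large caterpillars: 0.491 > 0.2085 → include.
Rate on top 3: 0.2274. spiders: 0.434 > 0.2274 → include.
Optimal diet: weevils, beetle larvae, large caterpillars, spiders — 4 of 4 types.

4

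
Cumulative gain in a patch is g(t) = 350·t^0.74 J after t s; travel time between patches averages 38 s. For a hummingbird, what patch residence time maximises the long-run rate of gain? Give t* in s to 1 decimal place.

Optimal t* satisfies g'(t*) = g(t*)/(T + t*).
g'(t) = 0.74·350·t^-0.26. Setting 0.74·350·t^-0.26 = 350·t^0.74/(38+t) gives 0.74(38+t) = t, so 0.26·t = 0.74×38.
t* = 0.74×38/0.26 = 108.2 s.

108.2 s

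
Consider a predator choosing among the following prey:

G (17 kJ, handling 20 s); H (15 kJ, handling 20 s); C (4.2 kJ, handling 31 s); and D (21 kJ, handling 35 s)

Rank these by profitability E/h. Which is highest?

Profitability E/h (kJ/s): G = 17/20 = 0.85, H = 15/20 = 0.75, C = 4.2/31 = 0.135, D = 21/35 = 0.6.
Ranked: G > H > D > C.

G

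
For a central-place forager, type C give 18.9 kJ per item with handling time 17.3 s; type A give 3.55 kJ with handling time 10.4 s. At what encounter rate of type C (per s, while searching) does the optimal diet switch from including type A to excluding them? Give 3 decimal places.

0.026 per s

The zero-one rule: include type A iff E₂/h₂ > λE₁/(1+λh₁). Equality gives the switch point.
λE₁h₂ = E₂ + λE₂h₁ ⇒ λ = E₂/(E₁h₂ − E₂h₁) = 3.55/(196.6 − 61.41) = 0.02627 per s.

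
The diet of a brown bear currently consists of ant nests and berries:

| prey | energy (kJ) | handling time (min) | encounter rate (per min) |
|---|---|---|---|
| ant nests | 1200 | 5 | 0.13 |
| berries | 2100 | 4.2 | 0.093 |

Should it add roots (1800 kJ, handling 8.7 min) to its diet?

On ant nests and berries alone, R = ΣλE/(1+Σλh) = 351.3/2.041 = 172.2 kJ/min.
roots: E/h = 1800/8.7 = 206.9 kJ/min.
206.9 > 172.2, so adding roots raises the average — include it.

Yes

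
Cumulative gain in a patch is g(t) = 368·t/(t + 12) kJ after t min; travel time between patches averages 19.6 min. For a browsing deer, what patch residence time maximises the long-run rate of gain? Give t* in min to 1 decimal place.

15.3 min

Maximise g(t)/(T+t): set derivative to zero → g'(t)(T+t) = g(t).
g'(t) = 368·12/(t + 12)². Setting 368·12/(t+12)² = 368t/[(t+12)(19.6+t)] gives 12(19.6+t) = t(t+12), so t² = 12×19.6 = 235.2.
t* = √235.2 = 15.34 min.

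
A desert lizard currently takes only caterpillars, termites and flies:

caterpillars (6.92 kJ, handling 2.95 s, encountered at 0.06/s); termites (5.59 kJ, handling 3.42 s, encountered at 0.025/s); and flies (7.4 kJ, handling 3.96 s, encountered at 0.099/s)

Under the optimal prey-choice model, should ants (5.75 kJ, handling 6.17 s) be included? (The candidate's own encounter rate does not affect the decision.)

Yes

On caterpillars, termites and flies alone, R = ΣλE/(1+Σλh) = 1.288/1.655 = 0.7782 kJ/s.
Profitability of ants: 5.75/6.17 = 0.9319 kJ/s.
0.9319 > 0.7782, so adding ants raises the average — include it.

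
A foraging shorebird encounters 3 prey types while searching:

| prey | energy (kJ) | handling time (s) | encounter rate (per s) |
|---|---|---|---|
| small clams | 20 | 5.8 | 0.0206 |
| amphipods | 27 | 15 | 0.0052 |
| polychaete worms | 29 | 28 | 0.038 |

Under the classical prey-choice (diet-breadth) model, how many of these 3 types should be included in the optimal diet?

3

Rank by E/h (kJ/s): small clams 3.45, amphipods 1.8, polychaete worms 1.04. Include each in turn until the next type's E/h falls below the running intake rate.
Rate on top 1: 0.368. amphipods: 1.8 > 0.368 → include.
Rate on top 2: 0.4613. polychaete worms: 1.04 > 0.4613 → include.
Optimal diet: small clams, amphipods, polychaete worms — 3 of 3 types.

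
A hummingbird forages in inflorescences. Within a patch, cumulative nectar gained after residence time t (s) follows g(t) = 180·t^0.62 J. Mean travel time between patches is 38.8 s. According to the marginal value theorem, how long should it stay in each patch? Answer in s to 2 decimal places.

63.31 s

Optimal t* satisfies g'(t*) = g(t*)/(T + t*).
g'(t) = 0.62·180·t^-0.38. Setting 0.62·180·t^-0.38 = 180·t^0.62/(38.8+t) gives 0.62(38.8+t) = t, so 0.38·t = 0.62×38.8.
t* = 0.62×38.8/0.38 = 63.31 s.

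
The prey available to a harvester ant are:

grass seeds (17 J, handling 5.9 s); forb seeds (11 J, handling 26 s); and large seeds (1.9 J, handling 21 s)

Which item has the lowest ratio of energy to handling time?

In descending order of E/h:
grass seeds: 17/5.9 = 2.88 J/s
forb seeds: 11/26 = 0.423 J/s
large seeds: 1.9/21 = 0.0905 J/s

large seeds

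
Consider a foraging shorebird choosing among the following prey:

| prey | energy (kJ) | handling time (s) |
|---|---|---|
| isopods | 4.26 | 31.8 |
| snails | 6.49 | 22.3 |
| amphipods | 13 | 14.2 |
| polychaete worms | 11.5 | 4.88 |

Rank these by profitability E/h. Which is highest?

polychaete worms

In descending order of E/h:
polychaete worms: 11.5/4.88 = 2.36 kJ/s
amphipods: 13/14.2 = 0.915 kJ/s
snails: 6.49/22.3 = 0.291 kJ/s
isopods: 4.26/31.8 = 0.134 kJ/s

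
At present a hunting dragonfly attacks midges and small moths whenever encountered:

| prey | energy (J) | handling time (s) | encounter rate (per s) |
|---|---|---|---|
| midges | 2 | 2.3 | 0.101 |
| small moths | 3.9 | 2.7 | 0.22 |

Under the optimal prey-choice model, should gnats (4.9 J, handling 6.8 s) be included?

Yes

Intake rate on the current diet: R = (0.101×2 + 0.22×3.9) / (1 + 0.101×2.3 + 0.22×2.7) = 1.06/1.826 = 0.5804 J/s.
gnats: E/h = 4.9/6.8 = 0.7206 J/s.
0.7206 > 0.5804, so adding gnats raises the average — include it.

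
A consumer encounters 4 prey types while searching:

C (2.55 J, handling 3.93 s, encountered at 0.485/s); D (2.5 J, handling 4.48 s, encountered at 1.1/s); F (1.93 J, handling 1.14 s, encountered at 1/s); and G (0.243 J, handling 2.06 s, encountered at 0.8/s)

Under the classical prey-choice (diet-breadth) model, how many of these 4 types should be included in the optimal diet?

1

Profitabilities (E/h, J/s): F 1.69, C 0.649, D 0.558, G 0.118. Add prey in this order while the next type's profitability exceeds the intake rate on those already taken.
Rate on top 1: 0.9019. C: 0.649 < 0.9019 → exclude; stop.
Optimal diet: F — 1 of 4 types.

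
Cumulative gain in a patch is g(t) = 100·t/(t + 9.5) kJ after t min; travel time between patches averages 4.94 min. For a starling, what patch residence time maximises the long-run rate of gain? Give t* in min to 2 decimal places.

6.85 min

Maximise g(t)/(T+t): set derivative to zero → g'(t)(T+t) = g(t).
g'(t) = 100·9.5/(t + 9.5)². Setting 100·9.5/(t+9.5)² = 100t/[(t+9.5)(4.94+t)] gives 9.5(4.94+t) = t(t+9.5), so t² = 9.5×4.94 = 46.93.
t* = √46.93 = 6.851 min.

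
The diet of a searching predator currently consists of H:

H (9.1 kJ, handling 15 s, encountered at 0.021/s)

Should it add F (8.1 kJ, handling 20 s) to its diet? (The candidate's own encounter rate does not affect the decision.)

Yes

Intake rate on the current diet: R = (0.021×9.1) / (1 + 0.021×15) = 0.1911/1.315 = 0.1453 kJ/s.
F: E/h = 8.1/20 = 0.405 kJ/s.
Since 0.405 > R, including F increases the long-run rate.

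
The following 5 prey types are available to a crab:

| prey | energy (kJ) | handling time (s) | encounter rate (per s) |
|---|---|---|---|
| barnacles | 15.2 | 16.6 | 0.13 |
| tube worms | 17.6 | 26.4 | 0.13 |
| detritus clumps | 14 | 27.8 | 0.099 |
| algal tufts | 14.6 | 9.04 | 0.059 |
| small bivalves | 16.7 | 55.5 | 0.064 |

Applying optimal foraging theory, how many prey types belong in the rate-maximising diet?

Profitabilities (E/h, kJ/s): algal tufts 1.62, barnacles 0.916, tube worms 0.667, detritus clumps 0.504, small bivalves 0.301. Add prey in this order while the next type's profitability exceeds the intake rate on those already taken.
Rate on top 1: 0.5618. barnacles: 0.916 > 0.5618 → include.
Rate on top 2: 0.7687. tube worms: 0.667 < 0.7687 → exclude; stop.
Optimal diet: algal tufts, barnacles — 2 of 5 types.

2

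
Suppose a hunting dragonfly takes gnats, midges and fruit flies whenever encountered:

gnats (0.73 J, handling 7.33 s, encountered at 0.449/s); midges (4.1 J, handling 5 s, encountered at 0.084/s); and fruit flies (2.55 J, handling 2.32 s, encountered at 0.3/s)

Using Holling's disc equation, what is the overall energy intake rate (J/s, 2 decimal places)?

Energy encountered per unit search time: 0.449×0.73 + 0.084×4.1 + 0.3×2.55 = 1.437 J/s.
Handling time per unit search time: 0.449×7.33 + 0.084×5 + 0.3×2.32 = 4.407.
Rate = 1.437/(1 + 4.407) = 0.2658 J/s.

0.27 J/s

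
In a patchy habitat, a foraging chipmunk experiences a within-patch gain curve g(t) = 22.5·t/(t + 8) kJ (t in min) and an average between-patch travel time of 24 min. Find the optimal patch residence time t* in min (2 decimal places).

Optimal t* satisfies g'(t*) = g(t*)/(T + t*).
g'(t) = 22.5·8/(t + 8)². Setting 22.5·8/(t+8)² = 22.5t/[(t+8)(24+t)] gives 8(24+t) = t(t+8), so t² = 8×24 = 192.
t* = √192 = 13.86 min.

13.86 min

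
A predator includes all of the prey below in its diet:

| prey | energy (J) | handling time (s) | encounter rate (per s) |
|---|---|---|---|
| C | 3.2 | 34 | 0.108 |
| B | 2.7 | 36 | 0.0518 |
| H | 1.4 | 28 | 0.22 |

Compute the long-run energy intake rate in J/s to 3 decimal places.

0.062 J/s

R = (0.108×3.2 + 0.0518×2.7 + 0.22×1.4) / (1 + 0.108×34 + 0.0518×36 + 0.22×28) = 0.7935/12.7 = 0.06249 J/s.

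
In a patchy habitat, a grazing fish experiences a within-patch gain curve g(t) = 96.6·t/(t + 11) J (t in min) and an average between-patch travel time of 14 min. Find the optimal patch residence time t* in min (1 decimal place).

12.4 min

Maximise g(t)/(T+t): set derivative to zero → g'(t)(T+t) = g(t).
g'(t) = 96.6·11/(t + 11)². Setting 96.6·11/(t+11)² = 96.6t/[(t+11)(14+t)] gives 11(14+t) = t(t+11), so t² = 11×14 = 154.
t* = √154 = 12.41 min.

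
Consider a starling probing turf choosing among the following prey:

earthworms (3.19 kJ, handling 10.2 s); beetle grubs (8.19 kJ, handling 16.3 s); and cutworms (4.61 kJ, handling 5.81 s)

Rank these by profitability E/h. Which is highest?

Profitability E/h (kJ/s): earthworms = 3.19/10.2 = 0.313, beetle grubs = 8.19/16.3 = 0.502, cutworms = 4.61/5.81 = 0.793.
Ranked: cutworms > beetle grubs > earthworms.

cutworms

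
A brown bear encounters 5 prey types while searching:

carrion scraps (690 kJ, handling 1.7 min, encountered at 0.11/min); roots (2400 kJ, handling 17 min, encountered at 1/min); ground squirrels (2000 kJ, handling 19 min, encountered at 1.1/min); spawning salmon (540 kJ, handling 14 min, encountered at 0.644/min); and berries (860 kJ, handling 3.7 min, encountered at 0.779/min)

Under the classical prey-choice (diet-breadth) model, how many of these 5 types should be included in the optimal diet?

2

E/h in descending order: carrion scraps 406, berries 232, roots 141, ground squirrels 105, spawning salmon 38.6 kJ/min. The optimal diet is the largest prefix of this list for which every included type satisfies E_i/h_i > R on the types above it.
Rate on top 1: 63.94. berries: 232 > 63.94 → include.
Rate on top 2: 183.3. roots: 141 < 183.3 → exclude; stop.
Optimal diet: carrion scraps, berries — 2 of 5 types.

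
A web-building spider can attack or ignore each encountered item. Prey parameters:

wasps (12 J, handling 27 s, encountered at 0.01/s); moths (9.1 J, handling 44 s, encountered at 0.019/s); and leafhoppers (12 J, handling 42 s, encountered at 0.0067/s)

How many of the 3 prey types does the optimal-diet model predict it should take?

Rank by E/h (J/s): wasps 0.444, leafhoppers 0.286, moths 0.207. Include each in turn until the next type's E/h falls below the running intake rate.
Rate on top 1: 0.09449. leafhoppers: 0.286 > 0.09449 → include.
Rate on top 2: 0.1292. moths: 0.207 > 0.1292 → include.
Optimal diet: wasps, leafhoppers, moths — 3 of 3 types.

3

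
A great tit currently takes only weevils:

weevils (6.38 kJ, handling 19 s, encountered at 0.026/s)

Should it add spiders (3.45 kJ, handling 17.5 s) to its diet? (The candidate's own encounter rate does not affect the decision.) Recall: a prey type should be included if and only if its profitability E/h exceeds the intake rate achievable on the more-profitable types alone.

Yes

Current rate: (0.026×6.38)/(1 + 0.026×19) = 0.111 kJ/s.
spiders: E/h = 3.45/17.5 = 0.1971 kJ/s.
Since 0.1971 > R, including spiders increases the long-run rate.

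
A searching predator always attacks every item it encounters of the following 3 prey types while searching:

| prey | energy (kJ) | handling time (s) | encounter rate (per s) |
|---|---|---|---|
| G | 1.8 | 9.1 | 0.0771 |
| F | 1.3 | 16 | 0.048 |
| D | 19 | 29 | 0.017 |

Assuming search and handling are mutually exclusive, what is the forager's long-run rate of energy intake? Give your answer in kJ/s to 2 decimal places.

0.18 kJ/s

Energy encountered per unit search time: 0.0771×1.8 + 0.048×1.3 + 0.017×19 = 0.5242 kJ/s.
Handling time per unit search time: 0.0771×9.1 + 0.048×16 + 0.017×29 = 1.963.
Rate = 0.5242/(1 + 1.963) = 0.1769 kJ/s.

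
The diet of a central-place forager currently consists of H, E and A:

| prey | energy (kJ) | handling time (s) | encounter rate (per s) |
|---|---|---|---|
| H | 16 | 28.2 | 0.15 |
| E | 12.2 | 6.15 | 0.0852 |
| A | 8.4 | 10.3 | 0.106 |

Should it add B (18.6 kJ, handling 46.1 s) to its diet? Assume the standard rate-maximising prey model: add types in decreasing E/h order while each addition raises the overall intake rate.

Current rate: (0.15×16 + 0.0852×12.2 + 0.106×8.4)/(1 + 0.15×28.2 + 0.0852×6.15 + 0.106×10.3) = 0.6325 kJ/s.
B: E/h = 18.6/46.1 = 0.4035 kJ/s.
0.4035 < 0.6325, so adding B would lower the average — exclude it.

No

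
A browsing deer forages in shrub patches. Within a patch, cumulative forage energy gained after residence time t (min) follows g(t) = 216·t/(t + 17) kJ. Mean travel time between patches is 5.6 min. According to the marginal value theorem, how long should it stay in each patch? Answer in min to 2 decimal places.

9.76 min

Optimal t* satisfies g'(t*) = g(t*)/(T + t*).
g'(t) = 216·17/(t + 17)². Setting 216·17/(t+17)² = 216t/[(t+17)(5.6+t)] gives 17(5.6+t) = t(t+17), so t² = 17×5.6 = 95.2.
t* = √95.2 = 9.757 min.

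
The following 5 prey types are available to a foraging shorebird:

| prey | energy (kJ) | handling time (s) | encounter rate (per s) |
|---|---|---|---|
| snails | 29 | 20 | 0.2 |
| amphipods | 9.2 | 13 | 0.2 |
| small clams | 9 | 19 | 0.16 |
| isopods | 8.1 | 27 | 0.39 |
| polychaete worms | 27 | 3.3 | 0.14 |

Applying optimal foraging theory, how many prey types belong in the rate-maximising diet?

E/h in descending order: polychaete worms 8.18, snails 1.45, amphipods 0.708, small clams 0.474, isopods 0.3 kJ/s. The optimal diet is the largest prefix of this list for which every included type satisfies E_i/h_i > R on the types above it.
Rate on top 1: 2.585. snails: 1.45 < 2.585 → exclude; stop.
Optimal diet: polychaete worms — 1 of 5 types.

1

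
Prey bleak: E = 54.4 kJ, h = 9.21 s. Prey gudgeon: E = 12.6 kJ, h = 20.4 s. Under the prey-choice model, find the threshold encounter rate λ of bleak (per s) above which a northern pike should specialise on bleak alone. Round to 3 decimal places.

At the threshold, the rate on bleak alone equals the profitability of gudgeon: λ·54.4/(1 + λ·9.21) = 12.6/20.4 = 0.6176.
Rearranging, λ(54.4 − 0.6176×9.21) = 0.6176, so λ = 0.6176/48.71 = 0.01268 per s.

0.013 per s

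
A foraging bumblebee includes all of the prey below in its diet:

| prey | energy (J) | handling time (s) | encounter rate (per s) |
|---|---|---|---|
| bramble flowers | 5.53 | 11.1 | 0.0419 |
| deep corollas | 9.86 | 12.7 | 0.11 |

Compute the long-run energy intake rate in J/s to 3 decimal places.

Energy encountered per unit search time: 0.0419×5.53 + 0.11×9.86 = 1.316 J/s.
Handling time per unit search time: 0.0419×11.1 + 0.11×12.7 = 1.862.
Rate = 1.316/(1 + 1.862) = 0.4599 J/s.

0.460 J/s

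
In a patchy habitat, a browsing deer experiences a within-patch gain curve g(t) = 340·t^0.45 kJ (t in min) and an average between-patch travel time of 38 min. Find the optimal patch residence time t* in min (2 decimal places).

31.09 min

Maximise g(t)/(T+t): set derivative to zero → g'(t)(T+t) = g(t).
g'(t) = 0.45·340·t^-0.55. Setting 0.45·340·t^-0.55 = 340·t^0.45/(38+t) gives 0.45(38+t) = t, so 0.55·t = 0.45×38.
t* = 0.45×38/0.55 = 31.09 min.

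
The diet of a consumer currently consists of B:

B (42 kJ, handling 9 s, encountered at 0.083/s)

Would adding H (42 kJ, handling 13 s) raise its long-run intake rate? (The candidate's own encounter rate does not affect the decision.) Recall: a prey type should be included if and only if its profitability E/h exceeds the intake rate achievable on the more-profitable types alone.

On B alone, R = ΣλE/(1+Σλh) = 3.486/1.747 = 1.995 kJ/s.
H: E/h = 42/13 = 3.231 kJ/s.
3.231 > 1.995, so adding H raises the average — include it.

Yes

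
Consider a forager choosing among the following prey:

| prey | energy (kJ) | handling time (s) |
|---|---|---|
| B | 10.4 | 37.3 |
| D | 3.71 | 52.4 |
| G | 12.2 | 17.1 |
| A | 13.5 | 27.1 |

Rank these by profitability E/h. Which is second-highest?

Profitability E/h (kJ/s): B = 10.4/37.3 = 0.279, D = 3.71/52.4 = 0.0708, G = 12.2/17.1 = 0.713, A = 13.5/27.1 = 0.498.
Ranked: G > A > B > D.

A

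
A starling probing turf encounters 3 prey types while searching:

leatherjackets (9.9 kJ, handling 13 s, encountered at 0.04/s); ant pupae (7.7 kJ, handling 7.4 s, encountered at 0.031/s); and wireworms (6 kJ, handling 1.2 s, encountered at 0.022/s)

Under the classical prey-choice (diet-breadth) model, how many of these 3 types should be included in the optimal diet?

3

E/h in descending order: wireworms 5, ant pupae 1.04, leatherjackets 0.762 kJ/s. The optimal diet is the largest prefix of this list for which every included type satisfies E_i/h_i > R on the types above it.
Rate on top 1: 0.1286. ant pupae: 1.04 > 0.1286 → include.
Rate on top 2: 0.2952. leatherjackets: 0.762 > 0.2952 → include.
Optimal diet: wireworms, ant pupae, leatherjackets — 3 of 3 types.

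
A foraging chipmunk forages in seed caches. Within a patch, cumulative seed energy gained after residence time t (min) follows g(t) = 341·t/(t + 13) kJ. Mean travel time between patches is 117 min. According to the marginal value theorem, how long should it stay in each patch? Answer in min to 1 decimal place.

Optimal t* satisfies g'(t*) = g(t*)/(T + t*).
g'(t) = 341·13/(t + 13)². Setting 341·13/(t+13)² = 341t/[(t+13)(117+t)] gives 13(117+t) = t(t+13), so t² = 13×117 = 1521.
t* = √1521 = 39 min.

39.0 min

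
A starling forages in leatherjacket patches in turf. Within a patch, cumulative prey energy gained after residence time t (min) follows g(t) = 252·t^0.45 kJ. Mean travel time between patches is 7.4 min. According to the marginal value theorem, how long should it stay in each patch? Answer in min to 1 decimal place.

6.1 min

By the marginal value theorem, leave when the instantaneous gain rate g'(t) equals the habitat-wide average g(t)/(T + t).
g'(t) = 0.45·252·t^-0.55. Setting 0.45·252·t^-0.55 = 252·t^0.45/(7.4+t) gives 0.45(7.4+t) = t, so 0.55·t = 0.45×7.4.
t* = 0.45×7.4/0.55 = 6.055 min.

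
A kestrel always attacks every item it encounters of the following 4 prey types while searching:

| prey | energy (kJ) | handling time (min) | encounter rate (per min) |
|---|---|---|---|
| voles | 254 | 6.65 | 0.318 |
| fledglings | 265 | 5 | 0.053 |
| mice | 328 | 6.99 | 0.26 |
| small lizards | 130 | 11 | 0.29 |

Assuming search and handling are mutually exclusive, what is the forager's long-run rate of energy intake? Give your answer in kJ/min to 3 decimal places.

R = (0.318×254 + 0.053×265 + 0.26×328 + 0.29×130) / (1 + 0.318×6.65 + 0.053×5 + 0.26×6.99 + 0.29×11) = 217.8/8.387 = 25.97 kJ/min.

25.968 kJ/min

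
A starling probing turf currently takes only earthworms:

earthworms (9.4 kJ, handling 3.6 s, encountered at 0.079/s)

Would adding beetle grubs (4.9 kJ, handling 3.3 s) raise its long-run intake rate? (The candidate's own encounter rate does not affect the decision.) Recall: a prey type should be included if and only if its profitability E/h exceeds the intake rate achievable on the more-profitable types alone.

On earthworms alone, R = ΣλE/(1+Σλh) = 0.7426/1.284 = 0.5782 kJ/s.
beetle grubs: E/h = 4.9/3.3 = 1.485 kJ/s.
Since 1.485 > R, including beetle grubs increases the long-run rate.

Yes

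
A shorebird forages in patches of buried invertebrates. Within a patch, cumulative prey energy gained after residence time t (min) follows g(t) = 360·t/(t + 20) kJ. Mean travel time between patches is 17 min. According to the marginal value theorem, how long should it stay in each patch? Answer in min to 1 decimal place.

18.4 min

By the marginal value theorem, leave when the instantaneous gain rate g'(t) equals the habitat-wide average g(t)/(T + t).
g'(t) = 360·20/(t + 20)². Setting 360·20/(t+20)² = 360t/[(t+20)(17+t)] gives 20(17+t) = t(t+20), so t² = 20×17 = 340.
t* = √340 = 18.44 min.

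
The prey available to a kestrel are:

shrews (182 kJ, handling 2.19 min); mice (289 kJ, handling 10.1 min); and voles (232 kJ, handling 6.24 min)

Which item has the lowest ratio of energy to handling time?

In descending order of E/h:
shrews: 182/2.19 = 83.1 kJ/min
voles: 232/6.24 = 37.2 kJ/min
mice: 289/10.1 = 28.6 kJ/min

mice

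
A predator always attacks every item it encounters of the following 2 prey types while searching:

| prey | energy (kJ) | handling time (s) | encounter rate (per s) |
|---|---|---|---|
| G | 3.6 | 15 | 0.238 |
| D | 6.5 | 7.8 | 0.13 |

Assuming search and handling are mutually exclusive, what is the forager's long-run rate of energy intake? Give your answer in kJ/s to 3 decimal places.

0.305 kJ/s

R = (0.238×3.6 + 0.13×6.5) / (1 + 0.238×15 + 0.13×7.8) = 1.702/5.584 = 0.3048 kJ/s.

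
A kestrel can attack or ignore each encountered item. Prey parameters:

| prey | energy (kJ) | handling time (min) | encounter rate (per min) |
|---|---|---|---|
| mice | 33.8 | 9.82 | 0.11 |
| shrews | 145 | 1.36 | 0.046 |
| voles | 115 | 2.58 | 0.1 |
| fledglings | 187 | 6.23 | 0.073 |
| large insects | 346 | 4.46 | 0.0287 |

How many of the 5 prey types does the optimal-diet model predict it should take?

Profitabilities (E/h, kJ/min): shrews 107, large insects 77.6, voles 44.6, fledglings 30, mice 3.44. Add prey in this order while the next type's profitability exceeds the intake rate on those already taken.
Rate on top 1: 6.277. large insects: 77.6 > 6.277 → include.
Rate on top 2: 13.94. voles: 44.6 > 13.94 → include.
Rate on top 3: 19.4. fledglings: 30 > 19.4 → include.
Rate on top 4: 21.94. mice: 3.44 < 21.94 → exclude; stop.
Optimal diet: shrews, large insects, voles, fledglings — 4 of 5 types.

4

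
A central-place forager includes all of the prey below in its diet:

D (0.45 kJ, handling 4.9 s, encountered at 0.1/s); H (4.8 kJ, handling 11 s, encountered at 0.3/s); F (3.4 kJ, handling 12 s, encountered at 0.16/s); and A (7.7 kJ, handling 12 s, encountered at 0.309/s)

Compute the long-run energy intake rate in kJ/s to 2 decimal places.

Energy encountered per unit search time: 0.1×0.45 + 0.3×4.8 + 0.16×3.4 + 0.309×7.7 = 4.408 kJ/s.
Handling time per unit search time: 0.1×4.9 + 0.3×11 + 0.16×12 + 0.309×12 = 9.418.
Rate = 4.408/(1 + 9.418) = 0.4231 kJ/s.

0.42 kJ/s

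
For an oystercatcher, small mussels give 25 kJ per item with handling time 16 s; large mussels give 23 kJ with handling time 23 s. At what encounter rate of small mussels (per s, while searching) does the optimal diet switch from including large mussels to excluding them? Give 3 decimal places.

0.111 per s

The zero-one rule: include large mussels iff E₂/h₂ > λE₁/(1+λh₁). Equality gives the switch point.
λE₁h₂ = E₂ + λE₂h₁ ⇒ λ = E₂/(E₁h₂ − E₂h₁) = 23/(575 − 368) = 0.1111 per s.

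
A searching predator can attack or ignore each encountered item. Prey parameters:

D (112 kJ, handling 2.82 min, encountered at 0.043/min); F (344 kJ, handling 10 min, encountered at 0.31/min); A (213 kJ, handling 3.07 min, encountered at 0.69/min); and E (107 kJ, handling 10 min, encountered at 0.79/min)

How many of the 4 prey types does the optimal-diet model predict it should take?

Rank by E/h (kJ/min): A 69.4, D 39.7, F 34.4, E 10.7. Include each in turn until the next type's E/h falls below the running intake rate.
Rate on top 1: 47.13. D: 39.7 < 47.13 → exclude; stop.
Optimal diet: A — 1 of 4 types.

1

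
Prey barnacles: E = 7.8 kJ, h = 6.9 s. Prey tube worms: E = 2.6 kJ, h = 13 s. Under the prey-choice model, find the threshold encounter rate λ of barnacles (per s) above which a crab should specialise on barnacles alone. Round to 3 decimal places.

Drop tube worms once their profitability E₂/h₂ falls below the rate achievable on barnacles alone: E₂/h₂ = λE₁/(1 + λh₁).
Solve for λ: λE₁h₂ = E₂(1 + λh₁) → λ(E₁h₂ − E₂h₁) = E₂ → λ = E₂/(E₁h₂ − E₂h₁).
λ = 2.6/(7.8×13 − 2.6×6.9) = 2.6/83.46 = 0.03115 per s.

0.031 per s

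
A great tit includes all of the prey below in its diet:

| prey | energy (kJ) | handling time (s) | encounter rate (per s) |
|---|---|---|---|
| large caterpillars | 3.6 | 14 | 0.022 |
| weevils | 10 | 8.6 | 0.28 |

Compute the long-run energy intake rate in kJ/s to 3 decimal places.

0.775 kJ/s

R = Σλ_iE_i / (1 + Σλ_ih_i)
Numerator: 0.022×3.6 + 0.28×10 = 2.879
Denominator: 1 + 0.022×14 + 0.28×8.6 = 3.716
R = 2.879/3.716 = 0.7748 kJ/s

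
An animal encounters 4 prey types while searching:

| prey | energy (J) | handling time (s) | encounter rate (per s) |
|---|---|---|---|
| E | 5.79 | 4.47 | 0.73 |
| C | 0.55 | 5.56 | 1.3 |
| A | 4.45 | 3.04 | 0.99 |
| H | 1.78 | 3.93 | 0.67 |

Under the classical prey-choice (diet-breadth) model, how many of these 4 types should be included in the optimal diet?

2

Rank by E/h (J/s): A 1.46, E 1.3, H 0.453, C 0.0989. Include each in turn until the next type's E/h falls below the running intake rate.
Rate on top 1: 1.099. E: 1.3 > 1.099 → include.
Rate on top 2: 1.187. H: 0.453 < 1.187 → exclude; stop.
Optimal diet: A, E — 2 of 4 types.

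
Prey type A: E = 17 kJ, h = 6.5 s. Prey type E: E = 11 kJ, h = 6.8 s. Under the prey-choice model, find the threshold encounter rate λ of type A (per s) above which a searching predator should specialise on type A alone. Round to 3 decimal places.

0.249 per s

Drop type E once their profitability E₂/h₂ falls below the rate achievable on type A alone: E₂/h₂ = λE₁/(1 + λh₁).
Solve for λ: λE₁h₂ = E₂(1 + λh₁) → λ(E₁h₂ − E₂h₁) = E₂ → λ = E₂/(E₁h₂ − E₂h₁).
λ = 11/(17×6.8 − 11×6.5) = 11/44.1 = 0.2494 per s.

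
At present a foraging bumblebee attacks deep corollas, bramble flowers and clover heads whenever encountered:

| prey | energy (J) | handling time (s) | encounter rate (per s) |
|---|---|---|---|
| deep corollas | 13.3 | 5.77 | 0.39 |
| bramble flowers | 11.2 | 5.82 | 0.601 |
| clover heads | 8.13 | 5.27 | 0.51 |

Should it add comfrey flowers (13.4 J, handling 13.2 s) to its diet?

Intake rate on the current diet: R = (0.39×13.3 + 0.601×11.2 + 0.51×8.13) / (1 + 0.39×5.77 + 0.601×5.82 + 0.51×5.27) = 16.06/9.436 = 1.703 J/s.
Profitability of comfrey flowers: 13.4/13.2 = 1.015 J/s.
1.015 < 1.703, so adding comfrey flowers would lower the average — exclude it.

No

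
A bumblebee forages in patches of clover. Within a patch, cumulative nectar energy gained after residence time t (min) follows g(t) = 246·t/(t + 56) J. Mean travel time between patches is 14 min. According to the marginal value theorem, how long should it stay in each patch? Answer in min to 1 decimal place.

Maximise g(t)/(T+t): set derivative to zero → g'(t)(T+t) = g(t).
g'(t) = 246·56/(t + 56)². Setting 246·56/(t+56)² = 246t/[(t+56)(14+t)] gives 56(14+t) = t(t+56), so t² = 56×14 = 784.
t* = √784 = 28 min.

28.0 min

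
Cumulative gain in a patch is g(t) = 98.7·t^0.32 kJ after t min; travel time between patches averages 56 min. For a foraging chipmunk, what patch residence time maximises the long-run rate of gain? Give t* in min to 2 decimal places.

26.35 min

Maximise g(t)/(T+t): set derivative to zero → g'(t)(T+t) = g(t).
g'(t) = 0.32·98.7·t^-0.68. Setting 0.32·98.7·t^-0.68 = 98.7·t^0.32/(56+t) gives 0.32(56+t) = t, so 0.68·t = 0.32×56.
t* = 0.32×56/0.68 = 26.35 min.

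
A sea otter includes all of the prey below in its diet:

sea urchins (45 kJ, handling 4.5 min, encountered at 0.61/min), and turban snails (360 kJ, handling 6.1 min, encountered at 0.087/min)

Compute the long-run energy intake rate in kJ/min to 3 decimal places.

13.745 kJ/min

R = Σλ_iE_i / (1 + Σλ_ih_i)
Numerator: 0.61×45 + 0.087×360 = 58.77
Denominator: 1 + 0.61×4.5 + 0.087×6.1 = 4.276
R = 58.77/4.276 = 13.75 kJ/min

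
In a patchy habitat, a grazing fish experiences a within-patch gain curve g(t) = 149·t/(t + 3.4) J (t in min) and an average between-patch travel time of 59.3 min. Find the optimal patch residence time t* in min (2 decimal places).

Maximise g(t)/(T+t): set derivative to zero → g'(t)(T+t) = g(t).
g'(t) = 149·3.4/(t + 3.4)². Setting 149·3.4/(t+3.4)² = 149t/[(t+3.4)(59.3+t)] gives 3.4(59.3+t) = t(t+3.4), so t² = 3.4×59.3 = 201.6.
t* = √201.6 = 14.2 min.

14.20 min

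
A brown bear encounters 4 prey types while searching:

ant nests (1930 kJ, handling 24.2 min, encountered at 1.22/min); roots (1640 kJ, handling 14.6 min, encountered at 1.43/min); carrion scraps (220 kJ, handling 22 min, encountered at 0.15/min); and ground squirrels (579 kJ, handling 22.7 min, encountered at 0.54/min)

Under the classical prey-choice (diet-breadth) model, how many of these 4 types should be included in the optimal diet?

1

Rank by E/h (kJ/min): roots 112, ant nests 79.8, ground squirrels 25.5, carrion scraps 10. Include each in turn until the next type's E/h falls below the running intake rate.
Rate on top 1: 107.2. ant nests: 79.8 < 107.2 → exclude; stop.
Optimal diet: roots — 1 of 4 types.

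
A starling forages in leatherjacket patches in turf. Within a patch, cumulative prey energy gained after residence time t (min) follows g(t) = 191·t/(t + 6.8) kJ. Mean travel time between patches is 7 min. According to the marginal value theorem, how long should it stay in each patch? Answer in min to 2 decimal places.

Maximise g(t)/(T+t): set derivative to zero → g'(t)(T+t) = g(t).
g'(t) = 191·6.8/(t + 6.8)². Setting 191·6.8/(t+6.8)² = 191t/[(t+6.8)(7+t)] gives 6.8(7+t) = t(t+6.8), so t² = 6.8×7 = 47.6.
t* = √47.6 = 6.899 min.

6.90 min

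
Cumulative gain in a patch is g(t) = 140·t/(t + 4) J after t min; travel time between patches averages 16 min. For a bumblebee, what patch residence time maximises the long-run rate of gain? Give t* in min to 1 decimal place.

8.0 min

By the marginal value theorem, leave when the instantaneous gain rate g'(t) equals the habitat-wide average g(t)/(T + t).
g'(t) = 140·4/(t + 4)². Setting 140·4/(t+4)² = 140t/[(t+4)(16+t)] gives 4(16+t) = t(t+4), so t² = 4×16 = 64.
t* = √64 = 8 min.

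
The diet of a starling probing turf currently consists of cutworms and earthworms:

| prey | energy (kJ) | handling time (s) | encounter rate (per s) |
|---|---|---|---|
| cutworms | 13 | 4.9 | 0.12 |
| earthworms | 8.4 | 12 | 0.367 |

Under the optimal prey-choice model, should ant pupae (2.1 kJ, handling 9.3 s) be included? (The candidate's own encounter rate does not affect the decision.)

No

Intake rate on the current diet: R = (0.12×13 + 0.367×8.4) / (1 + 0.12×4.9 + 0.367×12) = 4.643/5.992 = 0.7748 kJ/s.
ant pupae: E/h = 2.1/9.3 = 0.2258 kJ/s.
Since 0.2258 < R, time spent handling ant pupae is better spent searching.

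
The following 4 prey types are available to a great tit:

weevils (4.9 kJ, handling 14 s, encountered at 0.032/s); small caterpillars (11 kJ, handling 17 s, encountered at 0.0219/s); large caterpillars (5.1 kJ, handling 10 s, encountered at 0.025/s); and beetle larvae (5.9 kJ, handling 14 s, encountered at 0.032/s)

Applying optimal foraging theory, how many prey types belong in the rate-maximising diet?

Rank by E/h (kJ/s): small caterpillars 0.647, large caterpillars 0.51, beetle larvae 0.421, weevils 0.35. Include each in turn until the next type's E/h falls below the running intake rate.
Rate on top 1: 0.1755. large caterpillars: 0.51 > 0.1755 → include.
Rate on top 2: 0.2271. beetle larvae: 0.421 > 0.2271 → include.
Rate on top 3: 0.2691. weevils: 0.35 > 0.2691 → include.
Optimal diet: small caterpillars, large caterpillars, beetle larvae, weevils — 4 of 4 types.

4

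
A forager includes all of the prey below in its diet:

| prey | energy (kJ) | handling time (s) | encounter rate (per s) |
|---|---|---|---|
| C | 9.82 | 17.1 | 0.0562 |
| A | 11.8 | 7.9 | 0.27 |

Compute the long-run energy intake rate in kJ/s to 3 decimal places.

Energy encountered per unit search time: 0.0562×9.82 + 0.27×11.8 = 3.738 kJ/s.
Handling time per unit search time: 0.0562×17.1 + 0.27×7.9 = 3.094.
Rate = 3.738/(1 + 3.094) = 0.913 kJ/s.

0.913 kJ/s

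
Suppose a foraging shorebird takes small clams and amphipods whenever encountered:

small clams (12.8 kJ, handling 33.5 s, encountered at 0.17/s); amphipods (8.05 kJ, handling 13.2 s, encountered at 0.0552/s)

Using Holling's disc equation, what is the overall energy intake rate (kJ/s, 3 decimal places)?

0.353 kJ/s

Energy encountered per unit search time: 0.17×12.8 + 0.0552×8.05 = 2.62 kJ/s.
Handling time per unit search time: 0.17×33.5 + 0.0552×13.2 = 6.424.
Rate = 2.62/(1 + 6.424) = 0.353 kJ/s.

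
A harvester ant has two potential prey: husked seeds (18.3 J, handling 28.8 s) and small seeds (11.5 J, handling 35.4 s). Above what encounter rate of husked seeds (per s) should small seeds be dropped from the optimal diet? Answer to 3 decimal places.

0.036 per s

At the threshold, the rate on husked seeds alone equals the profitability of small seeds: λ·18.3/(1 + λ·28.8) = 11.5/35.4 = 0.3249.
Rearranging, λ(18.3 − 0.3249×28.8) = 0.3249, so λ = 0.3249/8.944 = 0.03632 per s.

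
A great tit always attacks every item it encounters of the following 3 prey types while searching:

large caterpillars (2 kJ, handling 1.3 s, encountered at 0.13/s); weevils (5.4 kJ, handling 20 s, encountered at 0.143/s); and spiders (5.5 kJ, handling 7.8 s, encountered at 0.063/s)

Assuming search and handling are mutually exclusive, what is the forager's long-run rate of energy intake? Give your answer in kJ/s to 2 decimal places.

R = (0.13×2 + 0.143×5.4 + 0.063×5.5) / (1 + 0.13×1.3 + 0.143×20 + 0.063×7.8) = 1.379/4.52 = 0.305 kJ/s.

0.30 kJ/s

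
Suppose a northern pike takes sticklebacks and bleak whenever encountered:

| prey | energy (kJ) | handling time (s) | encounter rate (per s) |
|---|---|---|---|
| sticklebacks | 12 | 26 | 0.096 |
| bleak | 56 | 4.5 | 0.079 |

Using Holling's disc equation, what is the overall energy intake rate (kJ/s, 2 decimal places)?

R = (0.096×12 + 0.079×56) / (1 + 0.096×26 + 0.079×4.5) = 5.576/3.852 = 1.448 kJ/s.

1.45 kJ/s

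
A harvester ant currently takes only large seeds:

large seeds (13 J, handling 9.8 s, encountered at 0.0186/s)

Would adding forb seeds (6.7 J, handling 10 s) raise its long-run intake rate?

On large seeds alone, R = ΣλE/(1+Σλh) = 0.2418/1.182 = 0.2045 J/s.
Profitability of forb seeds: 6.7/10 = 0.67 J/s.
0.67 > 0.2045, so adding forb seeds raises the average — include it.

Yes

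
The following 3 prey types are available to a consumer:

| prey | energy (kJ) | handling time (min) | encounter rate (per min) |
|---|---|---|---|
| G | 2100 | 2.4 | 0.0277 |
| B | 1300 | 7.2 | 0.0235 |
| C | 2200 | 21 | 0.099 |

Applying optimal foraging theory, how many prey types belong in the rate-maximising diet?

Rank by E/h (kJ/min): G 875, B 181, C 105. Include each in turn until the next type's E/h falls below the running intake rate.
Rate on top 1: 54.54. B: 181 > 54.54 → include.
Rate on top 2: 71.8. C: 105 > 71.8 → include.
Optimal diet: G, B, C — 3 of 3 types.

3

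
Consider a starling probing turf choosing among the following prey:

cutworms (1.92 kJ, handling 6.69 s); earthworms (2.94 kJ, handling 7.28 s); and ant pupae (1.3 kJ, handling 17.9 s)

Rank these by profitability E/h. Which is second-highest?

Profitability E/h (kJ/s): cutworms = 1.92/6.69 = 0.287, earthworms = 2.94/7.28 = 0.404, ant pupae = 1.3/17.9 = 0.0726.
Ranked: earthworms > cutworms > ant pupae.

cutworms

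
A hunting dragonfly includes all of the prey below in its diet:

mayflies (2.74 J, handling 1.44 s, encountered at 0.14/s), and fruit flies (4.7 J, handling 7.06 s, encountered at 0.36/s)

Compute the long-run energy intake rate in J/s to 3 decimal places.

0.554 J/s

Energy encountered per unit search time: 0.14×2.74 + 0.36×4.7 = 2.076 J/s.
Handling time per unit search time: 0.14×1.44 + 0.36×7.06 = 2.743.
Rate = 2.076/(1 + 2.743) = 0.5545 J/s.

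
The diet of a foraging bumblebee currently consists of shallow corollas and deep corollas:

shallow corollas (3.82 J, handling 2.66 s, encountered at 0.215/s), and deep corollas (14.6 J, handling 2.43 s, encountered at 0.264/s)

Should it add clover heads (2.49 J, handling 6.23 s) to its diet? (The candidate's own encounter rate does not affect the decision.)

Current rate: (0.215×3.82 + 0.264×14.6)/(1 + 0.215×2.66 + 0.264×2.43) = 2.112 J/s.
clover heads: E/h = 2.49/6.23 = 0.3997 J/s.
Since 0.3997 < R, time spent handling clover heads is better spent searching.

No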